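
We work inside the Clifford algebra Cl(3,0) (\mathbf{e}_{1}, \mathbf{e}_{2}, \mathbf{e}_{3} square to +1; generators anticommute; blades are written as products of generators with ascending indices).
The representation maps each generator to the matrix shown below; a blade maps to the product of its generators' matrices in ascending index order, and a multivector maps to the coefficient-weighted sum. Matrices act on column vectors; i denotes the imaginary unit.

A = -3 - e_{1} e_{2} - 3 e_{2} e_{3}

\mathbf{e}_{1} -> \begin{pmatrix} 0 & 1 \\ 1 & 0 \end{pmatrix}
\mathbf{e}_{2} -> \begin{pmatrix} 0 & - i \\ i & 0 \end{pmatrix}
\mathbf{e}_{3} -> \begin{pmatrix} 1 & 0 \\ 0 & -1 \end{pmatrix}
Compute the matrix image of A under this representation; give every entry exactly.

Bivector images (products of the table entries): rho(e_{1} e_{2}) = rho(\mathbf{e}_{1})rho(\mathbf{e}_{2}) = \begin{pmatrix} i & 0 \\ 0 & - i \end{pmatrix}; rho(e_{2} e_{3}) = rho(\mathbf{e}_{2})rho(\mathbf{e}_{3}) = \begin{pmatrix} 0 & i \\ i & 0 \end{pmatrix}.
M = (-3)*1 + (-1)*rho(e_{1} e_{2}) + (-3)*rho(e_{2} e_{3}), summed entrywise (1 is the identity matrix):
Answer: \begin{pmatrix} -3 - i & - 3 i \\ - 3 i & -3 + i \end{pmatrix}


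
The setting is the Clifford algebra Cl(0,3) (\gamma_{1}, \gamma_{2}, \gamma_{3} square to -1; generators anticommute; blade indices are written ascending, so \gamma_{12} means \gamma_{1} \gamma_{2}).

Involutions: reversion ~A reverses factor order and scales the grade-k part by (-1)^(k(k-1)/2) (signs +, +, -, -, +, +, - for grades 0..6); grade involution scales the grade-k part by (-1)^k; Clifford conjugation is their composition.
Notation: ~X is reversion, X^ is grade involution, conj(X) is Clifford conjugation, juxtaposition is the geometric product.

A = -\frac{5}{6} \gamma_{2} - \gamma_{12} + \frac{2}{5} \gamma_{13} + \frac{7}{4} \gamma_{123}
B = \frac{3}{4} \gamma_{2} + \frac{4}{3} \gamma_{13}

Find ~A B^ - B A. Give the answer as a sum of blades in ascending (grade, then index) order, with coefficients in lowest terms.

first term: -\frac{11}{120} + \frac{3}{4} \gamma_{1} - \frac{7}{3} \gamma_{2} + \frac{21}{16} \gamma_{13} + \frac{4}{3} \gamma_{23} + \frac{73}{90} \gamma_{123}
second term: \frac{11}{120} - \frac{3}{4} \gamma_{1} + \frac{7}{3} \gamma_{2} + \frac{21}{16} \gamma_{13} + \frac{4}{3} \gamma_{23} + \frac{73}{90} \gamma_{123}
Answer: -\frac{11}{60} + \frac{3}{2} \gamma_{1} - \frac{14}{3} \gamma_{2}


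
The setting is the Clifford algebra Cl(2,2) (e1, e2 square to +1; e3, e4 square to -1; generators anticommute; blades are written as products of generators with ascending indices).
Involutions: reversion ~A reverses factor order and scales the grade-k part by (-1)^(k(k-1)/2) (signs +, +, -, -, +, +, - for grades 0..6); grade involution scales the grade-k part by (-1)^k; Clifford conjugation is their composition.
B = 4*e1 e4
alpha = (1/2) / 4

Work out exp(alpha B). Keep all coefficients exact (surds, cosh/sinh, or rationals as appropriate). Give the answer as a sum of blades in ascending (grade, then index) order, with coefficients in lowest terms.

B^2 = (4)^2*(e1 e4)^2 = 16*(+1) = 16 (a basis 2-blade squares to minus the product of its generators' squares).
B^2 = 16 — the positive square puts this in the hyperbolic regime; l = 4, alpha*l = 1/2, so exp(alpha B) = cosh(1/2) + (sinh(1/2)/4)*B = cosh(1/2) + (sinh(1/2)/4)*B.
Answer: cosh(1/2) + sinh(1/2)*e1 e4


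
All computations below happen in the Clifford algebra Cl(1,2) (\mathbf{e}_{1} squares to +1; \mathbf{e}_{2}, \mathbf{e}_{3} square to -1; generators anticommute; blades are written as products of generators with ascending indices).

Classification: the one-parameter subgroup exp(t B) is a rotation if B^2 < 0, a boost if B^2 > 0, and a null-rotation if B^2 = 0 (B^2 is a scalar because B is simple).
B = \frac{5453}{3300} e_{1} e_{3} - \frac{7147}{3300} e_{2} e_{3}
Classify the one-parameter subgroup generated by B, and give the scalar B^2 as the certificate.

B^2 term by term: the squares give (\frac{5453}{3300})^2*(e_{1} e_{3})^2 + (-\frac{7147}{3300})^2*(e_{2} e_{3})^2 = \frac{29735209}{10890000}*(+1) + \frac{51079609}{10890000}*(-1) = -\frac{49}{25} (each basis 2-blade squares to minus the product of its generators' squares); cross terms between blades sharing an index anticommute and cancel. So B^2 = -\frac{49}{25}.
Answer: rotation, certificate B^2 = -\frac{49}{25}. The invariant at work: B^2 = -\frac{49}{25} is unchanged by conjugation, hence its sign classifies the subgroup whatever basis B is written in.


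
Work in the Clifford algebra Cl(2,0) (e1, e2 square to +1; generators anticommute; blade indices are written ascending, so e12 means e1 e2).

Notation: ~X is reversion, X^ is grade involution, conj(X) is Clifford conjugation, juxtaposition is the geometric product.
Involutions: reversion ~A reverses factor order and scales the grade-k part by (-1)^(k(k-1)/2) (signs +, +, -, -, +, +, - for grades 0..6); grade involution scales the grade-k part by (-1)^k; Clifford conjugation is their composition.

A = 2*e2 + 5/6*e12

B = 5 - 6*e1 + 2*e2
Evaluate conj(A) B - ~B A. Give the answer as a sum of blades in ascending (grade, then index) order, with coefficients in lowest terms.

first term: -4 - 5/3*e1 - 15*e2 - 97/6*e12
second term: 4 - 5/3*e1 + 5*e2 - 47/6*e12
Answer: -8 - 20*e2 - 25/3*e12


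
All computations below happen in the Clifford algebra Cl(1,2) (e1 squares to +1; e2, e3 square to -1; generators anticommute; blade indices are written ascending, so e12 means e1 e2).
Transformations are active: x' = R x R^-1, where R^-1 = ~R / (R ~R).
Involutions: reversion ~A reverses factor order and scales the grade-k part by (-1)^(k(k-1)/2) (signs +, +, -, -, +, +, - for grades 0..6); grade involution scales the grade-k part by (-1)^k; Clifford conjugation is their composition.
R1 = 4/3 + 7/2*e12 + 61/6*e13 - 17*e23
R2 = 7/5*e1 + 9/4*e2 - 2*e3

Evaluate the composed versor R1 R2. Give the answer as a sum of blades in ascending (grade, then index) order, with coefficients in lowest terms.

Distribute over the terms of R2 (each basis-blade product reordered to ascending indices, repeated generators contracted through their squares):
R1 (7/5*e1) = 28/15*e1 - 49/10*e2 - 427/30*e3 - 119/5*e123
R1 (9/4*e2) = -63/8*e1 + 3*e2 - 153/4*e3 - 183/8*e123
R1 (-2*e3) = 61/3*e1 - 34*e2 - 8/3*e3 - 7*e123
Summing the partial products and collecting blades:
Answer: 573/40*e1 - 359/10*e2 - 1103/20*e3 - 2147/40*e123


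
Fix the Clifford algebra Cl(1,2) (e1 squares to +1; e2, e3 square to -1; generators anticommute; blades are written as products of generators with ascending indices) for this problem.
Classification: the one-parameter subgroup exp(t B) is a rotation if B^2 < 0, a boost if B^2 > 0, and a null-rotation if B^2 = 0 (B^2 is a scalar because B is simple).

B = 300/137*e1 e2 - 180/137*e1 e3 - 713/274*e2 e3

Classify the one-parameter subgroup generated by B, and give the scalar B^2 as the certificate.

B^2 term by term: the squares give (300/137)^2*(e1 e2)^2 + (-180/137)^2*(e1 e3)^2 + (-713/274)^2*(e2 e3)^2 = 90000/18769*(+1) + 32400/18769*(+1) + 508369/75076*(-1) = -1/4 (each basis 2-blade squares to minus the product of its generators' squares); cross terms between blades sharing an index anticommute and cancel. So B^2 = -1/4.
Answer: rotation, certificate B^2 = -1/4. Why this suffices: the scalar -1/4 survives any versor conjugation, so its sign alone determines the class however B is presented.


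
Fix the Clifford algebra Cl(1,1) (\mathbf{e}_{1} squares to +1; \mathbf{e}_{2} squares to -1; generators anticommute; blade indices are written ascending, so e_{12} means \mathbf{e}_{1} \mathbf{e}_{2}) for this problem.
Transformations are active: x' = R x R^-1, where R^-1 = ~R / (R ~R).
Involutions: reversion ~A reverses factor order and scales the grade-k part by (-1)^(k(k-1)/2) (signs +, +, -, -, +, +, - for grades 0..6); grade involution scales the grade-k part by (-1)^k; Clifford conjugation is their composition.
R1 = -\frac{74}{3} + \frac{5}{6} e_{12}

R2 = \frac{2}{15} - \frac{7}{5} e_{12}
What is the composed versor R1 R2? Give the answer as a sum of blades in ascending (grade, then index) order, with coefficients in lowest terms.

Distribute over the terms of R1 (each basis-blade product reordered to ascending indices, repeated generators contracted through their squares):
(-\frac{74}{3}) R2 = -\frac{148}{45} + \frac{518}{15} e_{12}
(\frac{5}{6} e_{12}) R2 = -\frac{7}{6} + \frac{1}{9} e_{12}
Summing the partial products and collecting blades:
Answer: -\frac{401}{90} + \frac{1559}{45} e_{12}


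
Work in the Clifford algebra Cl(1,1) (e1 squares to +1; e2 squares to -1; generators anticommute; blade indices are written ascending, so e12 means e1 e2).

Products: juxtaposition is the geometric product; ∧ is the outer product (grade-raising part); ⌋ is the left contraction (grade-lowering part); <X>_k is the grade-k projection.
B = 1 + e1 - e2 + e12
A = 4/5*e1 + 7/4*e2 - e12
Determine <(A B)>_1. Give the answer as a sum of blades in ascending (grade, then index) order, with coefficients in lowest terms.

step 1: 31/20 + 31/20*e1 + 71/20*e2 - 71/20*e12
step 2: 31/20*e1 + 71/20*e2
Answer: 31/20*e1 + 71/20*e2


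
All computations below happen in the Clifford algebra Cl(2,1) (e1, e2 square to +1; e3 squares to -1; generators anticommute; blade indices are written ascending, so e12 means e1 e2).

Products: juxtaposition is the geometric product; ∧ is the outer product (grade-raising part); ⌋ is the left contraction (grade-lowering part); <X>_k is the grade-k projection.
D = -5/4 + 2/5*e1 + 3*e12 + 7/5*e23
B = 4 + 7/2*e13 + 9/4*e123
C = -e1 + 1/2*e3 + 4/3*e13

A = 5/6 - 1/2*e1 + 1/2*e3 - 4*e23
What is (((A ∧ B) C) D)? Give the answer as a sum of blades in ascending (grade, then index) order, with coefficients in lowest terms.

step 1: 10/3 - 2*e1 + 2*e3 + 35/12*e13 - 16*e23 + 15/8*e123
step 2: 44/9 - 17/8*e1 + 11/2*e2 + 23/12*e3 + 979/48*e12 + 49/9*e13 - 15/8*e23 + 16*e123
step 3: -50957/720 + 15137/1440*e1 - 749/40*e2 - 32309/720*e3 - 15569/2880*e12 + 19157/720*e13 + 45967/1440*e23 - 719/40*e123
Answer: -50957/720 + 15137/1440*e1 - 749/40*e2 - 32309/720*e3 - 15569/2880*e12 + 19157/720*e13 + 45967/1440*e23 - 719/40*e123


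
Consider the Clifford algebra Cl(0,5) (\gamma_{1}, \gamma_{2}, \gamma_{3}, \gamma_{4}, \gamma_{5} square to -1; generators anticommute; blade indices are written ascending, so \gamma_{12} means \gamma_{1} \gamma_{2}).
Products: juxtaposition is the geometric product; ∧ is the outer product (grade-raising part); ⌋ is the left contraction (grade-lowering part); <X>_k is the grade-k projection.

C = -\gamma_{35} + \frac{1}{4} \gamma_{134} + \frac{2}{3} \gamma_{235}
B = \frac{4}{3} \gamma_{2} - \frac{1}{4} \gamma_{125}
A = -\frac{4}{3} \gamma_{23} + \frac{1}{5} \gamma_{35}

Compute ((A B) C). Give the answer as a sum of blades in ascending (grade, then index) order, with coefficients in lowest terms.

step 1: -\frac{16}{9} \gamma_{3} + \frac{1}{20} \gamma_{123} + \frac{1}{3} \gamma_{135} + \frac{4}{15} \gamma_{235}
step 2: \frac{8}{45} + \frac{1}{3} \gamma_{1} + \frac{4}{15} \gamma_{2} - \frac{16}{9} \gamma_{5} - \frac{2}{9} \gamma_{12} - \frac{4}{9} \gamma_{14} - \frac{1}{30} \gamma_{15} + \frac{1}{80} \gamma_{24} - \frac{32}{27} \gamma_{25} + \frac{1}{12} \gamma_{45} + \frac{1}{20} \gamma_{125} + \frac{1}{15} \gamma_{1245}
Answer: \frac{8}{45} + \frac{1}{3} \gamma_{1} + \frac{4}{15} \gamma_{2} - \frac{16}{9} \gamma_{5} - \frac{2}{9} \gamma_{12} - \frac{4}{9} \gamma_{14} - \frac{1}{30} \gamma_{15} + \frac{1}{80} \gamma_{24} - \frac{32}{27} \gamma_{25} + \frac{1}{12} \gamma_{45} + \frac{1}{20} \gamma_{125} + \frac{1}{15} \gamma_{1245}


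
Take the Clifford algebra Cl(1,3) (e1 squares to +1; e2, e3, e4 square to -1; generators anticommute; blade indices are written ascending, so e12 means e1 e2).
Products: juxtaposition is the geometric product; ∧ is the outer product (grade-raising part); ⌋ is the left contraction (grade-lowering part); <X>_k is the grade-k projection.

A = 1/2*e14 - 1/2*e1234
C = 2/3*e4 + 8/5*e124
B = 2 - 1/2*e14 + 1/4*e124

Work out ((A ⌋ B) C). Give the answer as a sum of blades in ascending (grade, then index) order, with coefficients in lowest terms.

step 1: -1/4 - 1/8*e2
step 2: -1/6*e4 - 1/5*e14 - 1/12*e24 - 2/5*e124
Answer: -1/6*e4 - 1/5*e14 - 1/12*e24 - 2/5*e124


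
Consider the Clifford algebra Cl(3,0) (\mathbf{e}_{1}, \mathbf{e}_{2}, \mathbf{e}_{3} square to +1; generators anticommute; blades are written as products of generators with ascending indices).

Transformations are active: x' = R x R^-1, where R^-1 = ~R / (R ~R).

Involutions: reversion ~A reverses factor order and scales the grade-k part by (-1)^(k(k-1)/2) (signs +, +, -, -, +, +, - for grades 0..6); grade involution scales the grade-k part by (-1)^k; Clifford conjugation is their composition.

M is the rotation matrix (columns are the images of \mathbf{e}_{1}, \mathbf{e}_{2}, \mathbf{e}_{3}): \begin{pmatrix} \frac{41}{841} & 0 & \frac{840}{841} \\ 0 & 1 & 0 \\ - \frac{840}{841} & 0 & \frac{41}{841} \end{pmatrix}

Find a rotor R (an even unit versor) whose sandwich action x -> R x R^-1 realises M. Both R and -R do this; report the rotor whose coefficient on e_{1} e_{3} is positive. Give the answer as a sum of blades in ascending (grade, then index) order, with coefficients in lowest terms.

Method: write R = a + b12*e_{1} e_{2} + b13*e_{1} e_{3} + b23*e_{2} e_{3} with a^2 + b12^2 + b13^2 + b23^2 = 1 (so R^-1 = ~R). Expanding the columns R e_j ~R gives tr M = 4a^2 - 1 and, from the antisymmetric part, M21 - M12 = -4a*b12, M13 - M31 = 4a*b13, M32 - M23 = -4a*b23.
Here tr M = \frac{923}{841}, so a^2 = (1 + tr M)/4 = \frac{441}{841} and a = ±\frac{21}{29}. Taking a = \frac{21}{29}: M21 - M12 = 0, M13 - M31 = \frac{1680}{841}, M32 - M23 = 0, giving b12 = 0, b13 = \frac{20}{29}, b23 = 0, i.e. R = \frac{21}{29} + \frac{20}{29} e_{1} e_{3}.
Its e_{1} e_{3} coefficient is already positive.
Answer: \frac{21}{29} + \frac{20}{29} e_{1} e_{3}. Recall the cover is two-to-one: with M of trace \frac{923}{841}, both preimages act alike, and the stated e_{1} e_{3} sign chooses the sheet.


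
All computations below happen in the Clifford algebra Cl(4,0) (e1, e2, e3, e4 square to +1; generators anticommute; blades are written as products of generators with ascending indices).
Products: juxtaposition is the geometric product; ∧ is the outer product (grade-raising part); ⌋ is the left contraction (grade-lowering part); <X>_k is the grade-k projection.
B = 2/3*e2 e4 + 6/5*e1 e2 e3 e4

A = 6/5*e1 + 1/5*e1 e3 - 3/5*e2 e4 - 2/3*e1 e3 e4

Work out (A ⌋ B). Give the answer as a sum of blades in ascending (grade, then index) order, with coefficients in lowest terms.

step 1: 2/5 + 4/5*e2 - 18/25*e1 e3 + 6/25*e2 e4 + 36/25*e2 e3 e4
Answer: 2/5 + 4/5*e2 - 18/25*e1 e3 + 6/25*e2 e4 + 36/25*e2 e3 e4


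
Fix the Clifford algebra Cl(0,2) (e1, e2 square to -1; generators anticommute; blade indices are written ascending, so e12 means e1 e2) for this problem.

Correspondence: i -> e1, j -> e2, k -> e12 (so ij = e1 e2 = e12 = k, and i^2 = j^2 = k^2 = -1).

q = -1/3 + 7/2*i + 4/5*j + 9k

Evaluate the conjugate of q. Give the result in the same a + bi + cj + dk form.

In blades: q = -1/3 + 7/2*e1 + 4/5*e2 + 9*e12.
Conjugation here is Clifford conjugation: the scalar is fixed and the grade-1 and grade-2 blades all flip sign, giving -1/3 - 7/2*e1 - 4/5*e2 - 9*e12; translating back:
Answer: -1/3 - 7/2*i - 4/5*j - 9k


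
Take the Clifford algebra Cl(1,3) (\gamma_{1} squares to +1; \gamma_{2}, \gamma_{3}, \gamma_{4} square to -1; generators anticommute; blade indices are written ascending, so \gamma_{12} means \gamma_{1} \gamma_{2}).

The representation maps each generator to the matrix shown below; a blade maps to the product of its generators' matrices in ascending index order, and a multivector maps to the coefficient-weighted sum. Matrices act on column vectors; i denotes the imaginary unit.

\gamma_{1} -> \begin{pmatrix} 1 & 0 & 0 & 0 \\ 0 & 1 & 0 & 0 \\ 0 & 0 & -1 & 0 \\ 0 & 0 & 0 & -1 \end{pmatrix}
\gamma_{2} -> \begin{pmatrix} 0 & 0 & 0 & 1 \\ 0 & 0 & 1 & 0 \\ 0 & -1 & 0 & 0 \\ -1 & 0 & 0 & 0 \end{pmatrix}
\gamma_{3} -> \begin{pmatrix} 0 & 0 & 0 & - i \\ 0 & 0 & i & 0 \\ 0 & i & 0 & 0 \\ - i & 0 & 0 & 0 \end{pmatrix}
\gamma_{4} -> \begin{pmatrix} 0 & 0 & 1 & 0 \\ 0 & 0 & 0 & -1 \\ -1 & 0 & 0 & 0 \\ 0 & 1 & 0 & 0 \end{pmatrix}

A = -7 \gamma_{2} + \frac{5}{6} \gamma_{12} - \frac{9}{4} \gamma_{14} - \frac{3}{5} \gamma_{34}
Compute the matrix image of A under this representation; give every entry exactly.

Bivector images (products of the table entries): rho(\gamma_{12}) = rho(\gamma_{1})rho(\gamma_{2}) = \begin{pmatrix} 0 & 0 & 0 & 1 \\ 0 & 0 & 1 & 0 \\ 0 & 1 & 0 & 0 \\ 1 & 0 & 0 & 0 \end{pmatrix}; rho(\gamma_{14}) = rho(\gamma_{1})rho(\gamma_{4}) = \begin{pmatrix} 0 & 0 & 1 & 0 \\ 0 & 0 & 0 & -1 \\ 1 & 0 & 0 & 0 \\ 0 & -1 & 0 & 0 \end{pmatrix}; rho(\gamma_{34}) = rho(\gamma_{3})rho(\gamma_{4}) = \begin{pmatrix} 0 & - i & 0 & 0 \\ - i & 0 & 0 & 0 \\ 0 & 0 & 0 & - i \\ 0 & 0 & - i & 0 \end{pmatrix}.
M = (-7)*rho(\gamma_{2}) + (\frac{5}{6})*rho(\gamma_{12}) + (-\frac{9}{4})*rho(\gamma_{14}) + (-\frac{3}{5})*rho(\gamma_{34}), summed entrywise:
Answer: \begin{pmatrix} 0 & \frac{3 i}{5} & - \frac{9}{4} & - \frac{37}{6} \\ \frac{3 i}{5} & 0 & - \frac{37}{6} & \frac{9}{4} \\ - \frac{9}{4} & \frac{47}{6} & 0 & \frac{3 i}{5} \\ \frac{47}{6} & \frac{9}{4} & \frac{3 i}{5} & 0 \end{pmatrix}


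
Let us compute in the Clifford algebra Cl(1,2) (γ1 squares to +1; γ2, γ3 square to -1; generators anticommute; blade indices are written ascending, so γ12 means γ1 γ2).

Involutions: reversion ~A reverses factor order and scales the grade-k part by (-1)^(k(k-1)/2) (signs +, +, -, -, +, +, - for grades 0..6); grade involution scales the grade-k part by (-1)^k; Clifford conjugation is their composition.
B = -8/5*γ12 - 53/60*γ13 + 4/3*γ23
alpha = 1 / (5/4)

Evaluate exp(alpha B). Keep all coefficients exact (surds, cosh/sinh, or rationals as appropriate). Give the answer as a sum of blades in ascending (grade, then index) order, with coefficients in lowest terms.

B^2 term by term: the squares give (-8/5)^2*(γ12)^2 + (-53/60)^2*(γ13)^2 + (4/3)^2*(γ23)^2 = 64/25*(+1) + 2809/3600*(+1) + 16/9*(-1) = 25/16 (each basis 2-blade squares to minus the product of its generators' squares); cross terms between blades sharing an index anticommute and cancel. So B^2 = 25/16.
B^2 = 25/16 — B^2 > 0, so the exponential closes hyperbolically: l = 5/4, alpha*l = 1, so exp(alpha B) = cosh(1) + (sinh(1)/(5/4))*B = cosh(1) + (4*sinh(1)/5)*B.
Answer: cosh(1) - 32*sinh(1)/25*γ12 - 53*sinh(1)/75*γ13 + 16*sinh(1)/15*γ23


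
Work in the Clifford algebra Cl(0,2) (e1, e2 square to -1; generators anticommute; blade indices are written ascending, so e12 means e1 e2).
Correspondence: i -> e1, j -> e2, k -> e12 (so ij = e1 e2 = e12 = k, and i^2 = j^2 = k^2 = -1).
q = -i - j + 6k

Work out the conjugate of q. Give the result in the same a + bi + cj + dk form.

In blades: q = -e1 - e2 + 6*e12.
Conjugation here is Clifford conjugation: the scalar is fixed and the grade-1 and grade-2 blades all flip sign, giving e1 + e2 - 6*e12; translating back:
Answer: i + j - 6k


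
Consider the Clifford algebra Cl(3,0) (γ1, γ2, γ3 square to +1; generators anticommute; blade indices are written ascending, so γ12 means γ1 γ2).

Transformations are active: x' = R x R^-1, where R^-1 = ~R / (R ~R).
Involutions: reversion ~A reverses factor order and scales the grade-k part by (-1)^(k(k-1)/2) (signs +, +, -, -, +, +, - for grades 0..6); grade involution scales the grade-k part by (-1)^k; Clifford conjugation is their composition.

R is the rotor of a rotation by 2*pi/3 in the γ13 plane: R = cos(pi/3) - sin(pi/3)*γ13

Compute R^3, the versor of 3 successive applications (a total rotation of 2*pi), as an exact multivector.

Half-angle bookkeeping: 3 applications in γ13 add up to rotor phase 3*pi/3 = pi, so R^3 = cos(pi) - sin(pi)*γ13.
cos(pi) = -1 and sin(pi) = 0, so R^3 = -1. The total rotation 2*pi is 1 full turn, so every vector returns to itself, yet the rotor is -1, on the OTHER sheet of the double cover (an odd number of 2*pi turns).
Answer: -1


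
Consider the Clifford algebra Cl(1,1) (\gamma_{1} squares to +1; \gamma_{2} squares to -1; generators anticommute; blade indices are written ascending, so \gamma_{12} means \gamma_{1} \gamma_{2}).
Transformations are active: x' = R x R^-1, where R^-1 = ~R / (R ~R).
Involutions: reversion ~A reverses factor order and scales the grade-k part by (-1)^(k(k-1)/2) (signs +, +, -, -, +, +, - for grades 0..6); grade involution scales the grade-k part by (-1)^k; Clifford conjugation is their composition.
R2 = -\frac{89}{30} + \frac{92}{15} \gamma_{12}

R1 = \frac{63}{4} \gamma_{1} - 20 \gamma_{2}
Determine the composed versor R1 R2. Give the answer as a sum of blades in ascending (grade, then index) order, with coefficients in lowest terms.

Distribute over the terms of R1 (each basis-blade product reordered to ascending indices, repeated generators contracted through their squares):
(\frac{63}{4} \gamma_{1}) R2 = -\frac{1869}{40} \gamma_{1} + \frac{483}{5} \gamma_{2}
(-20 \gamma_{2}) R2 = -\frac{368}{3} \gamma_{1} + \frac{178}{3} \gamma_{2}
Summing the partial products and collecting blades:
Answer: -\frac{20327}{120} \gamma_{1} + \frac{2339}{15} \gamma_{2}


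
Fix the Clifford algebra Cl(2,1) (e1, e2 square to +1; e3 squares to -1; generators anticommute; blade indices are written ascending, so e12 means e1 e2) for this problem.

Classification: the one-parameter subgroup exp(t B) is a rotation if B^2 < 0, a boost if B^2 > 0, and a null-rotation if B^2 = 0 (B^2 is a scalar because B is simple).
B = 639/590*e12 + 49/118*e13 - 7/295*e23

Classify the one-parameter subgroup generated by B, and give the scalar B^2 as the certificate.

B^2 term by term: the squares give (639/590)^2*(e12)^2 + (49/118)^2*(e13)^2 + (-7/295)^2*(e23)^2 = 408321/348100*(-1) + 2401/13924*(+1) + 49/87025*(+1) = -1 (each basis 2-blade squares to minus the product of its generators' squares); cross terms between blades sharing an index anticommute and cancel. So B^2 = -1.
Answer: rotation, certificate B^2 = -1. Key observation: B^2 = -1 is a conjugation invariant, so its sign decides the class regardless of the surface form of B.


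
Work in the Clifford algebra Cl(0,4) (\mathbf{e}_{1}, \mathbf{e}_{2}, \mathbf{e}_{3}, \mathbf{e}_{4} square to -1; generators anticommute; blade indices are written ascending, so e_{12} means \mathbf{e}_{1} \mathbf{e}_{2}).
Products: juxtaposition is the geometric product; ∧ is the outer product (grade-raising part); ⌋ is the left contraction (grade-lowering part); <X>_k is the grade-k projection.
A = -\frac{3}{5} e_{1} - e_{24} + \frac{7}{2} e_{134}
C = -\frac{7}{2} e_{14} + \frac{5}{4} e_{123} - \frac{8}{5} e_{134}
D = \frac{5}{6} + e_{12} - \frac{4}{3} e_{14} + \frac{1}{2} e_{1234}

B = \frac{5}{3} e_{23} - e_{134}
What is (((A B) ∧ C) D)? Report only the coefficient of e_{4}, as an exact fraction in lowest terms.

step 1: -\frac{7}{2} + \frac{16}{15} e_{34} + \frac{35}{6} e_{124}
step 2: \frac{49}{4} e_{14} - \frac{35}{8} e_{123} + \frac{28}{5} e_{134}
step 3: \frac{49}{3} + \frac{14}{5} e_{2} - \frac{371}{120} e_{3} - \frac{35}{16} e_{4} + \frac{245}{24} e_{14} - \frac{49}{8} e_{23} - \frac{49}{4} e_{24} - \frac{175}{48} e_{123} + \frac{14}{3} e_{134} - \frac{343}{30} e_{234}
Answer: -\frac{35}{16}


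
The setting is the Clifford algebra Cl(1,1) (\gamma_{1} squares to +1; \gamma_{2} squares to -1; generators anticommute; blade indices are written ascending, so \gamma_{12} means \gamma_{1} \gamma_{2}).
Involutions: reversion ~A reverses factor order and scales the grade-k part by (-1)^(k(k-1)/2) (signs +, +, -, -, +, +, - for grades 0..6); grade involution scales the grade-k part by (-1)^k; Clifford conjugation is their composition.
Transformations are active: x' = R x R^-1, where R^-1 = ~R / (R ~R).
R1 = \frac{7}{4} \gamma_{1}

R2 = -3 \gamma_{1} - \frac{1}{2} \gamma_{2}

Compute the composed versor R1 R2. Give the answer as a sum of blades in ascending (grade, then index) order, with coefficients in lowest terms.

Distribute over the terms of R1 (each basis-blade product reordered to ascending indices, repeated generators contracted through their squares):
(\frac{7}{4} \gamma_{1}) R2 = -\frac{21}{4} - \frac{7}{8} \gamma_{12}
Answer: -\frac{21}{4} - \frac{7}{8} \gamma_{12}


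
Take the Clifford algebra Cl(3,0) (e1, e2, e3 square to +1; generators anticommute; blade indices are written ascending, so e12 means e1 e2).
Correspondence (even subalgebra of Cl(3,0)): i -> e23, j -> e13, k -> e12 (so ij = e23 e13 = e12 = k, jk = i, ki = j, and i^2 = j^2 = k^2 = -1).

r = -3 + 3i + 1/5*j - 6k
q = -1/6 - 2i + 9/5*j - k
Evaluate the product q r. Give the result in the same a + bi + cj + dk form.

In blades: q = -1/6 - e12 + 9/5*e13 - 2*e23, r = -3 - 6*e12 + 1/5*e13 + 3*e23.
Distribute q over r term by term (generator squares from the signature, products reordered to ascending indices): (-1/6)*r = 1/2 + e12 - 1/30*e13 - 1/2*e23; (-e12)*r = -6 + 3*e12 - 3*e13 + 1/5*e23; (9/5*e13)*r = -9/25 - 27/5*e12 - 27/5*e13 - 54/5*e23; (-2*e23)*r = 6 - 2/5*e12 - 12*e13 + 6*e23.
Sum: 7/50 - 9/5*e12 - 613/30*e13 - 51/10*e23; translating back through the correspondence:
Answer: 7/50 - 51/10*i - 613/30*j - 9/5*k


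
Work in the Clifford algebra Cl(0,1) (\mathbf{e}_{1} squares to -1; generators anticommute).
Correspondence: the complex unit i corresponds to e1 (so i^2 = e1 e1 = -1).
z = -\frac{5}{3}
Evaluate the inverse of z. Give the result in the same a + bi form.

In blades: z = -\frac{5}{3}.
With qbar = -\frac{5}{3} (scalar fixed, mapped units negated), z qbar = \frac{25}{9} (the sum of squared coefficients), so z^-1 = qbar / (\frac{25}{9}) = -\frac{3}{5}; translating back:
Answer: -\frac{3}{5}


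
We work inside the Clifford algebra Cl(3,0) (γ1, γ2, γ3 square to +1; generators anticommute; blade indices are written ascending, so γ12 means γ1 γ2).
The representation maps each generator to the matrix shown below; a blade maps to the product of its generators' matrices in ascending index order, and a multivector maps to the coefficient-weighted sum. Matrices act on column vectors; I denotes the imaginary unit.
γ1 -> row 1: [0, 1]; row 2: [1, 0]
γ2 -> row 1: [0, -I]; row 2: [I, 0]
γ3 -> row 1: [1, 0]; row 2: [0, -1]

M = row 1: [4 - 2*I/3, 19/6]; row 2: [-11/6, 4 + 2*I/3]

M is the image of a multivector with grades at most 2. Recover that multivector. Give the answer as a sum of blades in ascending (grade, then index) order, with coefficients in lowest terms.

Method: 1, rho(γ1), rho(γ2), rho(γ3) form a trace-orthogonal basis of the 2x2 complex matrices (tr(X Y) = 2 if X = Y, else 0), so M = m0*1 + m1*rho(γ1) + m2*rho(γ2) + m3*rho(γ3) with m0 = tr(M)/2 = 4, m1 = tr(M rho(γ1))/2 = 2/3, m2 = tr(M rho(γ2))/2 = 5*I/2, m3 = tr(M rho(γ3))/2 = -2*I/3.
Multiplying table entries, the bivector images are rho(γ12) = I*rho(γ3), rho(γ13) = -I*rho(γ2), rho(γ23) = I*rho(γ1); with real blade coefficients the real parts of m0..m3 are the coefficients of 1, γ1, γ2, γ3 and the imaginary parts give the bivectors (γ23: Im m1, γ13: -Im m2, γ12: Im m3).
Answer: 4 + 2/3*γ1 - 2/3*γ12 - 5/2*γ13


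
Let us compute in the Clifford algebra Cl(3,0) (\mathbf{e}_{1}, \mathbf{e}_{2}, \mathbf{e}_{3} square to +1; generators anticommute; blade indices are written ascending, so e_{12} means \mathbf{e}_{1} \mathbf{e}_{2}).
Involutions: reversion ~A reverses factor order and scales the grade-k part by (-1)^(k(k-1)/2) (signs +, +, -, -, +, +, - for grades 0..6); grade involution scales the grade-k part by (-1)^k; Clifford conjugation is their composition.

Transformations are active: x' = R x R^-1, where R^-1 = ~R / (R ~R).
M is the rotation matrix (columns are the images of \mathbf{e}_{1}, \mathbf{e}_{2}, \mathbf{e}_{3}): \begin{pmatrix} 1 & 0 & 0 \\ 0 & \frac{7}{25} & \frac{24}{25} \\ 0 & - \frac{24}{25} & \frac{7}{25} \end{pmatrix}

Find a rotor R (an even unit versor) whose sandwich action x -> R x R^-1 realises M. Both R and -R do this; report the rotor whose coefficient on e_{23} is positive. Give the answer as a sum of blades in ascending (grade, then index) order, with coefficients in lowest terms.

Method: write R = a + b12*e_{12} + b13*e_{13} + b23*e_{23} with a^2 + b12^2 + b13^2 + b23^2 = 1 (so R^-1 = ~R). Expanding the columns R e_j ~R gives tr M = 4a^2 - 1 and, from the antisymmetric part, M21 - M12 = -4a*b12, M13 - M31 = 4a*b13, M32 - M23 = -4a*b23.
Here tr M = \frac{39}{25}, so a^2 = (1 + tr M)/4 = \frac{16}{25} and a = ±\frac{4}{5}. Taking a = \frac{4}{5}: M21 - M12 = 0, M13 - M31 = 0, M32 - M23 = -\frac{48}{25}, giving b12 = 0, b13 = 0, b23 = \frac{3}{5}, i.e. R = \frac{4}{5} + \frac{3}{5} e_{23}.
Its e_{23} coefficient is already positive.
Answer: \frac{4}{5} + \frac{3}{5} e_{23}. Sheet selection: the two-to-one cover makes ±R indistinguishable at the matrix level (trace \frac{39}{25}), so uniqueness comes from the required sign on e_{23}.


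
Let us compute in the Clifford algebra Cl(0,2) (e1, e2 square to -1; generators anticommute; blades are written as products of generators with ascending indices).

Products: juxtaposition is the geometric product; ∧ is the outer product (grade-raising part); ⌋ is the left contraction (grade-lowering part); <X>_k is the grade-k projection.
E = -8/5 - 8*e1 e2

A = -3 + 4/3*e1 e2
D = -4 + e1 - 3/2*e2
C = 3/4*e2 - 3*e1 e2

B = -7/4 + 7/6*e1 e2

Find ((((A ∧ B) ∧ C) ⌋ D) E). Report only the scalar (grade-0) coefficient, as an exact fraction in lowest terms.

step 1: 21/4 - 35/6*e1 e2
step 2: 63/16*e2 - 63/4*e1 e2
step 3: 189/32
step 4: -189/20 - 189/4*e1 e2
Answer: -189/20


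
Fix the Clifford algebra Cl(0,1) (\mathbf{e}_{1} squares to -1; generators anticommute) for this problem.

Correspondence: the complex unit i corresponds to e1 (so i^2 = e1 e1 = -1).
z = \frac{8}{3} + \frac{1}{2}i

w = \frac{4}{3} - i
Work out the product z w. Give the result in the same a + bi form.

In blades: z = \frac{8}{3} + \frac{1}{2} e_{1}, w = \frac{4}{3} - e_{1}.
Distribute z over w term by term (generator squares from the signature, products reordered to ascending indices): (\frac{8}{3})*w = \frac{32}{9} - \frac{8}{3} e_{1}; (\frac{1}{2} e_{1})*w = \frac{1}{2} + \frac{2}{3} e_{1}.
Sum: \frac{73}{18} - 2 e_{1}; translating back through the correspondence:
Answer: \frac{73}{18} - 2i


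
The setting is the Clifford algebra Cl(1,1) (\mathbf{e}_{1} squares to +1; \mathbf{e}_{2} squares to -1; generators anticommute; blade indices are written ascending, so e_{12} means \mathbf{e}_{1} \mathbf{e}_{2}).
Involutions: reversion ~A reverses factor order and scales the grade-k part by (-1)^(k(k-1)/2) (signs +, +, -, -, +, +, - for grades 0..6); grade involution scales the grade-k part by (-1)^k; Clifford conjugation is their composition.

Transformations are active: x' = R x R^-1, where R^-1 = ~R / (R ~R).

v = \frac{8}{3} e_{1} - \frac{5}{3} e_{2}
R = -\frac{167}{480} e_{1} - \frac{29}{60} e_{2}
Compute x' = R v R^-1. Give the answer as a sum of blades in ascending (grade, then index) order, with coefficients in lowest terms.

~R = -\frac{167}{480} e_{1} - \frac{29}{60} e_{2}, and R ~R = -\frac{1729}{15360}, so R^-1 = ~R / (-\frac{1729}{15360}).
R v = -\frac{26}{15} + \frac{299}{160} e_{12}
Answer: -\frac{26696}{1995} e_{1} - \frac{26371}{1995} e_{2}


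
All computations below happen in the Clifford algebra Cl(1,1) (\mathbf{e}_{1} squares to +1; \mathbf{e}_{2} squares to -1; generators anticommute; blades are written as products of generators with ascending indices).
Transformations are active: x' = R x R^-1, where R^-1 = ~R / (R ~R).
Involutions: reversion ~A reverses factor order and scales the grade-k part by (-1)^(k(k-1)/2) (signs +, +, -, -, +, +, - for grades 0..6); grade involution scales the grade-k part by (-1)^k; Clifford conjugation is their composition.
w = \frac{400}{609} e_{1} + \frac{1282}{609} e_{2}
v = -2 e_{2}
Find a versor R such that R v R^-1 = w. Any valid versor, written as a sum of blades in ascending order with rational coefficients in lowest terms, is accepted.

Sketch: the shared square -4 makes R = v + w = \frac{400}{609} e_{1} + \frac{64}{609} e_{2} the natural versor; its sandwich fixes that direction, negates (v - w)/2, and sends v to w.
Answer: \frac{400}{609} e_{1} + \frac{64}{609} e_{2}


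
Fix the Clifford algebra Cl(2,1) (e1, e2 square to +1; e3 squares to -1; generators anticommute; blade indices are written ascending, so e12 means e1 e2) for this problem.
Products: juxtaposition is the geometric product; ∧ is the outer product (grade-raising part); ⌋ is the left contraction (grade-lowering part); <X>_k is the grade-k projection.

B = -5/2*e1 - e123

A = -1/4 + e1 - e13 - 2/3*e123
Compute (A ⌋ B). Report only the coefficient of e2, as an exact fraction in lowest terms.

step 1: -11/6 + 5/8*e1 - e2 - e23 + 1/4*e123
Answer: -1


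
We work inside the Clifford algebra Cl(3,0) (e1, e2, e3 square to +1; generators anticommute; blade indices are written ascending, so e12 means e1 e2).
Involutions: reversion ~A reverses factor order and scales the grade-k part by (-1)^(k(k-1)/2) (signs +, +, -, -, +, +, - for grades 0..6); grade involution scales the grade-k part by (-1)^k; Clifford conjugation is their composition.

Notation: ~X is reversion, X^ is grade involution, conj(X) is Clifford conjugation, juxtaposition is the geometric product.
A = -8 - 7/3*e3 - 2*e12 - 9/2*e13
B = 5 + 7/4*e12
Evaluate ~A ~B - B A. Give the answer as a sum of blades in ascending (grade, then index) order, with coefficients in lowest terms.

first term: -73/2 - 35/3*e3 + 24*e12 + 45/2*e13 - 63/8*e23 + 49/12*e123
second term: -73/2 - 35/3*e3 - 24*e12 - 45/2*e13 + 63/8*e23 - 49/12*e123
Answer: 48*e12 + 45*e13 - 63/4*e23 + 49/6*e123


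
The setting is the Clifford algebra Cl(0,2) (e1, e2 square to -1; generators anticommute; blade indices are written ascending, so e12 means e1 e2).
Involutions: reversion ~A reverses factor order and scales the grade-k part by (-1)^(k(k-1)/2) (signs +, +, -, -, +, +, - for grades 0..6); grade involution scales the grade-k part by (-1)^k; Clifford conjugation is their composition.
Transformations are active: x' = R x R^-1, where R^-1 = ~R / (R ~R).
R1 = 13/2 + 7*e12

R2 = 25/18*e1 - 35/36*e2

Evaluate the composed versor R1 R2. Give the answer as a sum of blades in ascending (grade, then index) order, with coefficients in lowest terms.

Distribute over the terms of R1 (each basis-blade product reordered to ascending indices, repeated generators contracted through their squares):
(13/2) R2 = 325/36*e1 - 455/72*e2
(7*e12) R2 = 245/36*e1 + 175/18*e2
Summing the partial products and collecting blades:
Answer: 95/6*e1 + 245/72*e2


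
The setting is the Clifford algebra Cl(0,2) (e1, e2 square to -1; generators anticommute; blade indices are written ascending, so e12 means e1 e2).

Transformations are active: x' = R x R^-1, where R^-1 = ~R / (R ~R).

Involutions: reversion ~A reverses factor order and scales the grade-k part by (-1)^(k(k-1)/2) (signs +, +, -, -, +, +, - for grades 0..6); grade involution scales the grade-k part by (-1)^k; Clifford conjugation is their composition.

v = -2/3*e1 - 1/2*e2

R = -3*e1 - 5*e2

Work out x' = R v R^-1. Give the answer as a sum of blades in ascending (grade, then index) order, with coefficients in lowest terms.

~R = -3*e1 - 5*e2, and R ~R = -34, so R^-1 = ~R / (-34).
R v = -9/2 - 11/6*e12
Answer: -13/102*e1 - 14/17*e2


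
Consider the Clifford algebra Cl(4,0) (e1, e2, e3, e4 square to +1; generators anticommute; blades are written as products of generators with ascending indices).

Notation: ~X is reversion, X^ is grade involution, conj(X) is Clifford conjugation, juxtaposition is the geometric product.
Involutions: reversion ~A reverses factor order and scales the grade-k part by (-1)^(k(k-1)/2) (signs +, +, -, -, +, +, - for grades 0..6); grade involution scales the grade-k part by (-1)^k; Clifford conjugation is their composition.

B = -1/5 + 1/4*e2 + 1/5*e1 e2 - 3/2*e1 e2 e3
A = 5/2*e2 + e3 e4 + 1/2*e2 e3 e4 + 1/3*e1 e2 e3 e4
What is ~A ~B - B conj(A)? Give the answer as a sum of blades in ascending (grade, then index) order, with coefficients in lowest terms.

first term: 5/8 + 1/2*e1 - 1/2*e2 + 1/2*e4 - 15/4*e1 e3 - 3/4*e1 e4 + 17/120*e3 e4 + 3/2*e1 e2 e4 - 1/60*e1 e3 e4 - 3/20*e2 e3 e4 + 2/15*e1 e2 e3 e4
second term: -5/8 - 1/2*e1 + 1/2*e2 + 1/2*e4 - 15/4*e1 e3 + 3/4*e1 e4 + 31/120*e3 e4 + 3/2*e1 e2 e4 + 1/60*e1 e3 e4 - 7/20*e2 e3 e4 - 4/15*e1 e2 e3 e4
Answer: 5/4 + e1 - e2 - 3/2*e1 e4 - 7/60*e3 e4 - 1/30*e1 e3 e4 + 1/5*e2 e3 e4 + 2/5*e1 e2 e3 e4


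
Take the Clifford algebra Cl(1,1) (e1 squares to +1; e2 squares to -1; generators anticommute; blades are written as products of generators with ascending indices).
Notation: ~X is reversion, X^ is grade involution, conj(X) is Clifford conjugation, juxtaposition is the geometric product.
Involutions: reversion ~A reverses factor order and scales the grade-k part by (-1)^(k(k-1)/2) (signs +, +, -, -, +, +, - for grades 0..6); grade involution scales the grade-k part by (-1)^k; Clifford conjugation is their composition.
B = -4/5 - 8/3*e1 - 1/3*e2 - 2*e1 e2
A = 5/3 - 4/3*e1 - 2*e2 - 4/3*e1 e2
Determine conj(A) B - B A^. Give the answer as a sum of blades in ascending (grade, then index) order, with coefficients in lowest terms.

first term: -62/9 - 136/15*e1 - 19/15*e2 + 22/45*e1 e2
second term: -14/9 - 16/15*e1 + 61/15*e2 - 322/45*e1 e2
Answer: -16/3 - 8*e1 - 16/3*e2 + 344/45*e1 e2


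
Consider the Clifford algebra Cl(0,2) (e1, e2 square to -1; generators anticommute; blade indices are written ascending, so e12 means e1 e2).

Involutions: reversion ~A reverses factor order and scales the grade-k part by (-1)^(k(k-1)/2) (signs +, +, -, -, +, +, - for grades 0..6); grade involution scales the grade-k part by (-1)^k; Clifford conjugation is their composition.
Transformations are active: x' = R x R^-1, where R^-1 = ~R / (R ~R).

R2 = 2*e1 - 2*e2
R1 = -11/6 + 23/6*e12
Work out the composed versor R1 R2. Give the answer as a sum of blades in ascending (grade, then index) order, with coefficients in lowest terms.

Distribute over the terms of R1 (each basis-blade product reordered to ascending indices, repeated generators contracted through their squares):
(-11/6) R2 = -11/3*e1 + 11/3*e2
(23/6*e12) R2 = 23/3*e1 + 23/3*e2
Summing the partial products and collecting blades:
Answer: 4*e1 + 34/3*e2


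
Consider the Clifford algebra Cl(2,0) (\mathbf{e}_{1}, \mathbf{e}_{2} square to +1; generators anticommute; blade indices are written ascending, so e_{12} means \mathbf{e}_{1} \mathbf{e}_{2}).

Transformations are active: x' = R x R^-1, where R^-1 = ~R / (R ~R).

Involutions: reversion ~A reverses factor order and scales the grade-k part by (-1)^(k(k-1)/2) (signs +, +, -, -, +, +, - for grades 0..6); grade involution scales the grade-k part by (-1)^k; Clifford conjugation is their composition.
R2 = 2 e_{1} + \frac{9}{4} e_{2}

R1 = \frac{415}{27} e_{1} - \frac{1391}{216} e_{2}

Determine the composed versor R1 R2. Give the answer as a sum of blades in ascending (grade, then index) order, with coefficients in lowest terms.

Distribute over the terms of R1 (each basis-blade product reordered to ascending indices, repeated generators contracted through their squares):
(\frac{415}{27} e_{1}) R2 = \frac{830}{27} + \frac{415}{12} e_{12}
(-\frac{1391}{216} e_{2}) R2 = -\frac{1391}{96} + \frac{1391}{108} e_{12}
Summing the partial products and collecting blades:
Answer: \frac{14041}{864} + \frac{2563}{54} e_{12}


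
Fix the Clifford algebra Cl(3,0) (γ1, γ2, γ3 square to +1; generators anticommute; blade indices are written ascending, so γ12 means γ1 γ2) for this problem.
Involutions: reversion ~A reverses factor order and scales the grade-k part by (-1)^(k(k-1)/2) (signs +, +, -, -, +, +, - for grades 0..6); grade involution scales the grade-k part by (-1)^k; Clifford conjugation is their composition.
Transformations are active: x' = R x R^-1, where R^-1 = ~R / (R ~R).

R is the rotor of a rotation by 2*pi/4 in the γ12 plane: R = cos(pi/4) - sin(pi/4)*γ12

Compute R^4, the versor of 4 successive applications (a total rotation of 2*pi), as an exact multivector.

Because a rotor carries half the rotation angle, composing 4 copies of this γ12-plane rotor multiplies the phase: 4*(pi/4) = pi, hence R^4 = cos(pi) - sin(pi)*γ12.
cos(pi) = -1 and sin(pi) = 0, so R^4 = -1. The total rotation 2*pi is 1 full turn, so every vector returns to itself, yet the rotor is -1, on the OTHER sheet of the double cover (an odd number of 2*pi turns).
Answer: -1
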